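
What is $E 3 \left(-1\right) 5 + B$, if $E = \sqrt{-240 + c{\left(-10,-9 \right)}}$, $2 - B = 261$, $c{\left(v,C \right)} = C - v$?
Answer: $-259 - 15 i \sqrt{239} \approx -259.0 - 231.89 i$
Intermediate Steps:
$B = -259$ ($B = 2 - 261 = -259$)
$E = i \sqrt{239}$ ($E = \sqrt{-240 - -1} = \sqrt{-240 + \left(-9 + 10\right)} = \sqrt{-240 + 1} = \sqrt{-239} = i \sqrt{239} \approx 15.46 i$)
$E 3 \left(-1\right) 5 + B = i \sqrt{239} \cdot 3 \left(-1\right) 5 - 259 = i \sqrt{239} \left(\left(-3\right) 5\right) - 259 = i \sqrt{239} \left(-15\right) - 259 = - 15 i \sqrt{239} - 259 = -259 - 15 i \sqrt{239}$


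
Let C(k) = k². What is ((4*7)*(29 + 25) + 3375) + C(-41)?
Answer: 6568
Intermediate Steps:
((4*7)*(29 + 25) + 3375) + C(-41) = ((4*7)*(29 + 25) + 3375) + (-41)² = (28*54 + 3375) + 1681 = (1512 + 3375) + 1681 = 4887 + 1681 = 6568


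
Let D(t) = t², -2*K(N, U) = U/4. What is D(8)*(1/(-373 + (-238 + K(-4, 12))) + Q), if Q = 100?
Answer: 7839872/1225 ≈ 6399.9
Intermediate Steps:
K(N, U) = -U/8 (K(N, U) = -U/(2*4) = -U/8)
D(8)*(1/(-373 + (-238 + K(-4, 12))) + Q) = 8²*(1/(-373 + (-238 - ⅛*12)) + 100) = 64*(1/(-373 + (-238 - 3/2)) + 100) = 64*(1/(-373 - 479/2) + 100) = 64*(1/(-1225/2) + 100) = 64*(-2/1225 + 100) = 64*(122498/1225) = 7839872/1225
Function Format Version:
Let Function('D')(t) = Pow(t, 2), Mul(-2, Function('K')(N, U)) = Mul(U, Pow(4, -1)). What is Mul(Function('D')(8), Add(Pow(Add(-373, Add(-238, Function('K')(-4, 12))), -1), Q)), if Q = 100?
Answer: Rational(7839872, 1225) ≈ 6399.9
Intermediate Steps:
Function('K')(N, U) = Mul(Rational(-1, 8), U) (Function('K')(N, U) = Mul(Rational(-1, 2), Mul(U, Pow(4, -1))) = Mul(Rational(-1, 2), Mul(U, Rational(1, 4))) = Mul(Rational(-1, 2), Mul(Rational(1, 4), U)) = Mul(Rational(-1, 8), U))
Mul(Function('D')(8), Add(Pow(Add(-373, Add(-238, Function('K')(-4, 12))), -1), Q)) = Mul(Pow(8, 2), Add(Pow(Add(-373, Add(-238, Mul(Rational(-1, 8), 12))), -1), 100)) = Mul(64, Add(Pow(Add(-373, Add(-238, Rational(-3, 2))), -1), 100)) = Mul(64, Add(Pow(Add(-373, Rational(-479, 2)), -1), 100)) = Mul(64, Add(Pow(Rational(-1225, 2), -1), 100)) = Mul(64, Add(Rational(-2, 1225), 100)) = Mul(64, Rational(122498, 1225)) = Rational(7839872, 1225)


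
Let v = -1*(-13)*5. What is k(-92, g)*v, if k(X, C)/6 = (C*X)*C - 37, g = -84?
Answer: -253183710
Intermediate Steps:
k(X, C) = -222 + 6*X*C² (k(X, C) = 6*((C*X)*C - 37) = 6*(X*C² - 37) = 6*(-37 + X*C²) = -222 + 6*X*C²)
v = 65 (v = 13*5 = 65)
k(-92, g)*v = (-222 + 6*(-92)*(-84)²)*65 = (-222 + 6*(-92)*7056)*65 = (-222 - 3894912)*65 = -3895134*65 = -253183710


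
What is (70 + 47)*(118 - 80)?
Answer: 4446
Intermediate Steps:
(70 + 47)*(118 - 80) = 117*38 = 4446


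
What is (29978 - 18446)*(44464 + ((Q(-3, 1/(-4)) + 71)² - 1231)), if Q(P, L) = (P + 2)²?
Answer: 558344844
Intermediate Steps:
Q(P, L) = (2 + P)²
(29978 - 18446)*(44464 + ((Q(-3, 1/(-4)) + 71)² - 1231)) = (29978 - 18446)*(44464 + (((2 - 3)² + 71)² - 1231)) = 11532*(44464 + (((-1)² + 71)² - 1231)) = 11532*(44464 + ((1 + 71)² - 1231)) = 11532*(44464 + (72² - 1231)) = 11532*(44464 + (5184 - 1231)) = 11532*(44464 + 3953) = 11532*48417 = 558344844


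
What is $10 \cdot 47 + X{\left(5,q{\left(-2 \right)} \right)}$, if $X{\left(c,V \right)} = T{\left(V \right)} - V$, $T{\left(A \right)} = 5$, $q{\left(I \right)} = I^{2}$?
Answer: $471$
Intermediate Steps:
$X{\left(c,V \right)} = 5 - V$
$10 \cdot 47 + X{\left(5,q{\left(-2 \right)} \right)} = 10 \cdot 47 + \left(5 - \left(-2\right)^{2}\right) = 470 + \left(5 - 4\right) = 470 + 1 = 471$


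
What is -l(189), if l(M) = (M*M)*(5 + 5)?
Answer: -357210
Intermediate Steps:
l(M) = 10*M**2 (l(M) = M**2*10 = 10*M**2)
-l(189) = -10*189**2 = -10*35721 = -1*357210 = -357210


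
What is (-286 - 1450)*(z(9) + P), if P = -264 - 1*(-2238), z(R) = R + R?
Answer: -3458112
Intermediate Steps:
z(R) = 2*R
P = 1974 (P = -264 + 2238 = 1974)
(-286 - 1450)*(z(9) + P) = (-286 - 1450)*(2*9 + 1974) = -1736*(18 + 1974) = -1736*1992 = -3458112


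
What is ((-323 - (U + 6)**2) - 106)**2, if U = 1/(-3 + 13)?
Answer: 2173517641/10000 ≈ 2.1735e+5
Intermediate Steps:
U = 1/10 ≈ 0.10000
((-323 - (U + 6)**2) - 106)**2 = ((-323 - (1/10 + 6)**2) - 106)**2 = ((-323 - (61/10)**2) - 106)**2 = ((-323 - 1*3721/100) - 106)**2 = ((-323 - 3721/100) - 106)**2 = (-36021/100 - 106)**2 = (-46621/100)**2 = 2173517641/10000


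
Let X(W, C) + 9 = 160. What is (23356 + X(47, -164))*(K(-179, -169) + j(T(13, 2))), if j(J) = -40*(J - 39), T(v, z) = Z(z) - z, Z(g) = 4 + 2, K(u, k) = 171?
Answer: 36929497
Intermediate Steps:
X(W, C) = 151 (X(W, C) = -9 + 160 = 151)
Z(g) = 6
T(v, z) = 6 - z
j(J) = 1560 - 40*J (j(J) = -40*(-39 + J) = 1560 - 40*J)
(23356 + X(47, -164))*(K(-179, -169) + j(T(13, 2))) = (23356 + 151)*(171 + (1560 - 40*(6 - 1*2))) = 23507*(171 + (1560 - 40*(6 - 2))) = 23507*(171 + (1560 - 40*4)) = 23507*(171 + (1560 - 160)) = 23507*(171 + 1400) = 23507*1571 = 36929497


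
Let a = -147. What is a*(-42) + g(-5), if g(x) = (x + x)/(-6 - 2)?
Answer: 24701/4 ≈ 6175.3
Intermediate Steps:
g(x) = -x/4 (g(x) = (2*x)/(-8) = (2*x)*(-⅛) = -x/4)
a*(-42) + g(-5) = -147*(-42) - ¼*(-5) = 6174 + 5/4 = 24701/4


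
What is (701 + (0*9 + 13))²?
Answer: 509796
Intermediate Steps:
(701 + (0*9 + 13))² = (701 + (0 + 13))² = (701 + 13)² = 714² = 509796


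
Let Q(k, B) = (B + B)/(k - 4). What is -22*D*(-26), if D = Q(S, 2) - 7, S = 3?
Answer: -6292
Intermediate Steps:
Q(k, B) = 2*B/(-4 + k) (Q(k, B) = (2*B)/(-4 + k) = 2*B/(-4 + k))
D = -11 (D = 2*2/(-4 + 3) - 7 = 2*2/(-1) - 7 = 2*2*(-1) - 7 = -4 - 7 = -11)
-22*D*(-26) = -22*(-11)*(-26) = 242*(-26) = -6292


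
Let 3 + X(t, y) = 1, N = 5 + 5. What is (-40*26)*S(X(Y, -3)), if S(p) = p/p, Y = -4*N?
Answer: -1040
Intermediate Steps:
N = 10
Y = -40 (Y = -4*10 = -40)
X(t, y) = -2 (X(t, y) = -3 + 1 = -2)
S(p) = 1
(-40*26)*S(X(Y, -3)) = -40*26*1 = -1040*1 = -1040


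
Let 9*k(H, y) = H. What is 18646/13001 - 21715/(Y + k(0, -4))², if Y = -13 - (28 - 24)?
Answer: -276928021/3757289 ≈ -73.704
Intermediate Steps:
k(H, y) = H/9
Y = -17 (Y = -13 - 1*4 = -13 - 4 = -17)
18646/13001 - 21715/(Y + k(0, -4))² = 18646/13001 - 21715/(-17 + (⅑)*0)² = 18646*(1/13001) - 21715/(-17 + 0)² = 18646/13001 - 21715/((-17)²) = 18646/13001 - 21715/289 = -276928021/3757289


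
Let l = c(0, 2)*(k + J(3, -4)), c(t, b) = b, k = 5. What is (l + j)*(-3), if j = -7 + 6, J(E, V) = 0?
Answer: -27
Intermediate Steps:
j = -1
l = 10 (l = 2*(5 + 0) = 2*5 = 10)
(l + j)*(-3) = (10 - 1)*(-3) = 9*(-3) = -27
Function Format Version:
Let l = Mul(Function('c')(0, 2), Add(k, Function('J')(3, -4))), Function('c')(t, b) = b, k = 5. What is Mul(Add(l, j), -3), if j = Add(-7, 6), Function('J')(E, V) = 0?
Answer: -27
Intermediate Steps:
j = -1
l = 10 (l = Mul(2, Add(5, 0)) = Mul(2, 5) = 10)
Mul(Add(l, j), -3) = Mul(Add(10, -1), -3) = Mul(9, -3) = -27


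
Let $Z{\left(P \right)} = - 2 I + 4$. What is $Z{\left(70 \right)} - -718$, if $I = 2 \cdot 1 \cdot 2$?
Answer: $714$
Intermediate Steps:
$I = 4$ ($I = 2 \cdot 2 = 4$)
$Z{\left(P \right)} = -4$ ($Z{\left(P \right)} = \left(-2\right) 4 + 4 = -8 + 4 = -4$)
$Z{\left(70 \right)} - -718 = -4 - -718 = -4 + 718 = 714$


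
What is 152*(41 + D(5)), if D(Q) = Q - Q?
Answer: 6232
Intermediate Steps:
D(Q) = 0
152*(41 + D(5)) = 152*(41 + 0) = 152*41 = 6232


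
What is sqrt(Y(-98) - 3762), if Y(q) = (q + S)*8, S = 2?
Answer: I*sqrt(4530) ≈ 67.305*I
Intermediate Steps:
Y(q) = 16 + 8*q (Y(q) = (q + 2)*8 = (2 + q)*8 = 16 + 8*q)
sqrt(Y(-98) - 3762) = sqrt((16 + 8*(-98)) - 3762) = sqrt((16 - 784) - 3762) = sqrt(-768 - 3762) = sqrt(-4530) = I*sqrt(4530)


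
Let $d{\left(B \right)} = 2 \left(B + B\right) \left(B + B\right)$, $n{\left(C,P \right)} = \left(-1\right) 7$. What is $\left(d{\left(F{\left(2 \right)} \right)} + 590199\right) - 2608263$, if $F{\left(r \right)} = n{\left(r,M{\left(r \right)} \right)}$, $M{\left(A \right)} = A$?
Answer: $-2017672$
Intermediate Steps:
$n{\left(C,P \right)} = -7$
$F{\left(r \right)} = -7$
$d{\left(B \right)} = 8 B^{2}$ ($d{\left(B \right)} = 2 \cdot 2 B 2 B = 2 \cdot 4 B^{2} = 8 B^{2}$)
$\left(d{\left(F{\left(2 \right)} \right)} + 590199\right) - 2608263 = \left(8 \left(-7\right)^{2} + 590199\right) - 2608263 = \left(8 \cdot 49 + 590199\right) - 2608263 = \left(392 + 590199\right) - 2608263 = 590591 - 2608263 = -2017672$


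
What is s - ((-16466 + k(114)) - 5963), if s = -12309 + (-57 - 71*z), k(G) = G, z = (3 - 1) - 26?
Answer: 11653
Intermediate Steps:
z = -24 (z = 2 - 26 = -24)
s = -10662 (s = -12309 + (-57 - 71*(-24)) = -12309 + (-57 + 1704) = -12309 + 1647 = -10662)
s - ((-16466 + k(114)) - 5963) = -10662 - ((-16466 + 114) - 5963) = -10662 - (-16352 - 5963) = -10662 - 1*(-22315) = -10662 + 22315 = 11653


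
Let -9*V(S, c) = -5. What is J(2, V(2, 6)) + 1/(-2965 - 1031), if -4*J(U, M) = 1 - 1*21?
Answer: 19979/3996 ≈ 4.9997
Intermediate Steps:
V(S, c) = 5/9 (V(S, c) = -1/9*(-5) = 5/9)
J(U, M) = 5 (J(U, M) = -(1 - 1*21)/4 = -(1 - 21)/4 = -1/4*(-20) = 5)
J(2, V(2, 6)) + 1/(-2965 - 1031) = 5 + 1/(-2965 - 1031) = 5 + 1/(-3996) = 5 - 1/3996 = 19979/3996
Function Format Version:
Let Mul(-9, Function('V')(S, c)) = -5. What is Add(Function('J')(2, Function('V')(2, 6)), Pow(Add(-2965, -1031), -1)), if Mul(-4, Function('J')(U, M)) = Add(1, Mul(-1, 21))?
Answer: Rational(19979, 3996) ≈ 4.9997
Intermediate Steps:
Function('V')(S, c) = Rational(5, 9) (Function('V')(S, c) = Mul(Rational(-1, 9), -5) = Rational(5, 9))
Function('J')(U, M) = 5 (Function('J')(U, M) = Mul(Rational(-1, 4), Add(1, Mul(-1, 21))) = Mul(Rational(-1, 4), Add(1, -21)) = Mul(Rational(-1, 4), -20) = 5)
Add(Function('J')(2, Function('V')(2, 6)), Pow(Add(-2965, -1031), -1)) = Add(5, Pow(Add(-2965, -1031), -1)) = Add(5, Pow(-3996, -1)) = Add(5, Rational(-1, 3996)) = Rational(19979, 3996)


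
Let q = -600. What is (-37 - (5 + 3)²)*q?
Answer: 60600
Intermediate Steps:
(-37 - (5 + 3)²)*q = (-37 - (5 + 3)²)*(-600) = (-37 - 1*8²)*(-600) = (-37 - 1*64)*(-600) = (-37 - 64)*(-600) = -101*(-600) = 60600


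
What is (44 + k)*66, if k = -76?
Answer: -2112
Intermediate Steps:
(44 + k)*66 = (44 - 76)*66 = -32*66 = -2112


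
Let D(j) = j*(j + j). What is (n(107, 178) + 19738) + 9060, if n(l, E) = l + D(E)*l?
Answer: 6809281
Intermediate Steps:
D(j) = 2*j² (D(j) = j*(2*j) = 2*j²)
n(l, E) = l + 2*l*E² (n(l, E) = l + (2*E²)*l = l + 2*l*E²)
(n(107, 178) + 19738) + 9060 = (107*(1 + 2*178²) + 19738) + 9060 = (107*(1 + 2*31684) + 19738) + 9060 = (107*(1 + 63368) + 19738) + 9060 = (107*63369 + 19738) + 9060 = (6780483 + 19738) + 9060 = 6800221 + 9060 = 6809281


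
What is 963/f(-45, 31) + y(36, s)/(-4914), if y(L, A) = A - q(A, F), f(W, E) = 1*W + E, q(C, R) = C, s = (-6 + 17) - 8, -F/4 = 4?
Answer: -963/14 ≈ -68.786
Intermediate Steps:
F = -16 (F = -4*4 = -16)
s = 3 (s = 11 - 8 = 3)
f(W, E) = E + W (f(W, E) = W + E = E + W)
y(L, A) = 0 (y(L, A) = A - A = 0)
963/f(-45, 31) + y(36, s)/(-4914) = 963/(31 - 45) + 0/(-4914) = 963/(-14) + 0*(-1/4914) = 963*(-1/14) + 0 = -963/14 + 0 = -963/14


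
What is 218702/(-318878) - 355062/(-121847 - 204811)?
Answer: 3481725210/8680337477 ≈ 0.40110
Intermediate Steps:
218702/(-318878) - 355062/(-121847 - 204811) = 218702*(-1/318878) - 355062/(-326658) = -109351/159439 - 355062*(-1/326658) = -109351/159439 + 59177/54443 = 3481725210/8680337477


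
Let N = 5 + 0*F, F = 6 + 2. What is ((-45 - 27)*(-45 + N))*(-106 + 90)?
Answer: -46080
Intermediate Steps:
F = 8
N = 5 (N = 5 + 0*8 = 5 + 0 = 5)
((-45 - 27)*(-45 + N))*(-106 + 90) = ((-45 - 27)*(-45 + 5))*(-106 + 90) = -72*(-40)*(-16) = 2880*(-16) = -46080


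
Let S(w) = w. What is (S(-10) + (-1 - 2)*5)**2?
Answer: 625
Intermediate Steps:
(S(-10) + (-1 - 2)*5)**2 = (-10 + (-1 - 2)*5)**2 = (-10 - 3*5)**2 = (-10 - 15)**2 = (-25)**2 = 625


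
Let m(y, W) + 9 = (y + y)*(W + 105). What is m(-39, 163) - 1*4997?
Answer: -25910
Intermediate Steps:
m(y, W) = -9 + 2*y*(105 + W) (m(y, W) = -9 + (y + y)*(W + 105) = -9 + (2*y)*(105 + W) = -9 + 2*y*(105 + W))
m(-39, 163) - 1*4997 = (-9 + 210*(-39) + 2*163*(-39)) - 1*4997 = (-9 - 8190 - 12714) - 4997 = -20913 - 4997 = -25910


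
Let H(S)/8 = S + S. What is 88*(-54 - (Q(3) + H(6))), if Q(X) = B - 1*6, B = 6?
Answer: -13200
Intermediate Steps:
H(S) = 16*S (H(S) = 8*(S + S) = 8*(2*S) = 16*S)
Q(X) = 0 (Q(X) = 6 - 1*6 = 6 - 6 = 0)
88*(-54 - (Q(3) + H(6))) = 88*(-54 - (0 + 16*6)) = 88*(-54 - (0 + 96)) = 88*(-54 - 1*96) = 88*(-54 - 96) = 88*(-150) = -13200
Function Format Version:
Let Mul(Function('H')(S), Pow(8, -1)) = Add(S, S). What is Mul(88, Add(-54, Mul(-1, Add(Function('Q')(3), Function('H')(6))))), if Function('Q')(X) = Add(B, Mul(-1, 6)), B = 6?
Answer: -13200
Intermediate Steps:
Function('H')(S) = Mul(16, S) (Function('H')(S) = Mul(8, Add(S, S)) = Mul(8, Mul(2, S)) = Mul(16, S))
Function('Q')(X) = 0 (Function('Q')(X) = Add(6, Mul(-1, 6)) = Add(6, -6) = 0)
Mul(88, Add(-54, Mul(-1, Add(Function('Q')(3), Function('H')(6))))) = Mul(88, Add(-54, Mul(-1, Add(0, Mul(16, 6))))) = Mul(88, Add(-54, Mul(-1, Add(0, 96)))) = Mul(88, Add(-54, Mul(-1, 96))) = Mul(88, Add(-54, -96)) = Mul(88, -150) = -13200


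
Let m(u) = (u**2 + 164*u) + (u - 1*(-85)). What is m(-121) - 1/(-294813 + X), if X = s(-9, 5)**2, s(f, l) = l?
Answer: -1544394331/294788 ≈ -5239.0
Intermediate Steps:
X = 25 (X = 5**2 = 25)
m(u) = 85 + u**2 + 165*u (m(u) = (u**2 + 164*u) + (u + 85) = (u**2 + 164*u) + (85 + u) = 85 + u**2 + 165*u)
m(-121) - 1/(-294813 + X) = (85 + (-121)**2 + 165*(-121)) - 1/(-294813 + 25) = (85 + 14641 - 19965) - 1/(-294788) = -5239 - 1*(-1/294788) = -5239 + 1/294788 = -1544394331/294788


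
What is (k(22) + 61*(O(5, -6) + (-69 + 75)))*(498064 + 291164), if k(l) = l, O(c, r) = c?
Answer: 546935004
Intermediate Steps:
(k(22) + 61*(O(5, -6) + (-69 + 75)))*(498064 + 291164) = (22 + 61*(5 + (-69 + 75)))*(498064 + 291164) = (22 + 61*(5 + 6))*789228 = (22 + 61*11)*789228 = (22 + 671)*789228 = 693*789228 = 546935004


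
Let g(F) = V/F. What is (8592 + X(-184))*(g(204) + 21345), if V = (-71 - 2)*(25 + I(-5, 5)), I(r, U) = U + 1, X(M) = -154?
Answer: 18361581623/102 ≈ 1.8002e+8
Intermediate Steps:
I(r, U) = 1 + U
V = -2263 (V = (-71 - 2)*(25 + (1 + 5)) = -73*(25 + 6) = -73*31 = -2263)
g(F) = -2263/F
(8592 + X(-184))*(g(204) + 21345) = (8592 - 154)*(-2263/204 + 21345) = 8438*(-2263*1/204 + 21345) = 8438*(-2263/204 + 21345) = 8438*(4352117/204) = 18361581623/102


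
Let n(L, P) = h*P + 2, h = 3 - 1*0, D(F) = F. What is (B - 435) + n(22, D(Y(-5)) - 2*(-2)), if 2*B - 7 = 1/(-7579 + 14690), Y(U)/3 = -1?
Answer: -3032841/7111 ≈ -426.50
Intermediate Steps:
Y(U) = -3 (Y(U) = 3*(-1) = -3)
B = 24889/7111 (B = 7/2 + 1/(2*(-7579 + 14690)) = 7/2 + (1/2)/7111 = 7/2 + (1/2)*(1/7111) = 7/2 + 1/14222 = 24889/7111 ≈ 3.5001)
h = 3 (h = 3 + 0 = 3)
n(L, P) = 2 + 3*P (n(L, P) = 3*P + 2 = 2 + 3*P)
(B - 435) + n(22, D(Y(-5)) - 2*(-2)) = (24889/7111 - 435) + (2 + 3*(-3 - 2*(-2))) = -3068396/7111 + (2 + 3*(-3 + 4)) = -3068396/7111 + (2 + 3*1) = -3068396/7111 + (2 + 3) = -3068396/7111 + 5 = -3032841/7111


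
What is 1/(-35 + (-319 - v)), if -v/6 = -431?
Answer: -1/2940 ≈ -0.00034014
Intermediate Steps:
v = 2586 (v = -6*(-431) = 2586)
1/(-35 + (-319 - v)) = 1/(-35 + (-319 - 1*2586)) = 1/(-35 + (-319 - 2586)) = 1/(-35 - 2905) = 1/(-2940) = -1/2940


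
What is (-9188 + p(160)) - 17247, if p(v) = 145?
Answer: -26290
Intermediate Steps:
(-9188 + p(160)) - 17247 = (-9188 + 145) - 17247 = -9043 - 17247 = -26290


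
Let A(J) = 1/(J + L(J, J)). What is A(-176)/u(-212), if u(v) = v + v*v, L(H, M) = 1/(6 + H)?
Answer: -85/669213086 ≈ -1.2701e-7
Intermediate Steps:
A(J) = 1/(J + 1/(6 + J))
u(v) = v + v²
A(-176)/u(-212) = ((6 - 176)/(1 - 176*(6 - 176)))/((-212*(1 - 212))) = (-170/(1 - 176*(-170)))/((-212*(-211))) = (-170/(1 + 29920))/44732 = (-170/29921)*(1/44732) = ((1/29921)*(-170))*(1/44732) = -170/29921*1/44732 = -85/669213086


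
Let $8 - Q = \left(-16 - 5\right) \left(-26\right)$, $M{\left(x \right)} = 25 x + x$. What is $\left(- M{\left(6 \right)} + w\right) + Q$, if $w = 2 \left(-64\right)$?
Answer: $-822$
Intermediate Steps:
$M{\left(x \right)} = 26 x$
$w = -128$
$Q = -538$ ($Q = 8 - \left(-16 - 5\right) \left(-26\right) = 8 - \left(-21\right) \left(-26\right) = 8 - 546 = -538$)
$\left(- M{\left(6 \right)} + w\right) + Q = \left(- 26 \cdot 6 - 128\right) - 538 = \left(\left(-1\right) 156 - 128\right) - 538 = \left(-156 - 128\right) - 538 = -284 - 538 = -822$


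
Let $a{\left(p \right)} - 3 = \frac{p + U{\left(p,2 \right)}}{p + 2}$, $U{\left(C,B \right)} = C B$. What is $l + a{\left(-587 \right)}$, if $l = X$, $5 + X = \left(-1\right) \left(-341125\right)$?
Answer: $\frac{66519572}{195} \approx 3.4113 \cdot 10^{5}$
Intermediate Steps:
$U{\left(C,B \right)} = B C$
$X = 341120$ ($X = -5 - -341125 = -5 + 341125 = 341120$)
$l = 341120$
$a{\left(p \right)} = 3 + \frac{3 p}{2 + p}$ ($a{\left(p \right)} = 3 + \frac{p + 2 p}{p + 2} = 3 + \frac{3 p}{2 + p}$)
$l + a{\left(-587 \right)} = 341120 + \frac{6 \left(1 - 587\right)}{2 - 587} = 341120 + 6 \frac{1}{-585} \left(-586\right) = 341120 + 6 \left(- \frac{1}{585}\right) \left(-586\right) = 341120 + \frac{1172}{195} = \frac{66519572}{195}$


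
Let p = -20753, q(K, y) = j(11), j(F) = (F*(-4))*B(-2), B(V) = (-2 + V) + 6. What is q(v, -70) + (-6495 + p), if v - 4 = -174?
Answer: -27336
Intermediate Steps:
B(V) = 4 + V
j(F) = -8*F (j(F) = (F*(-4))*(4 - 2) = -4*F*2 = -8*F)
v = -170 (v = 4 - 174 = -170)
q(K, y) = -88 (q(K, y) = -8*11 = -88)
q(v, -70) + (-6495 + p) = -88 + (-6495 - 20753) = -88 - 27248 = -27336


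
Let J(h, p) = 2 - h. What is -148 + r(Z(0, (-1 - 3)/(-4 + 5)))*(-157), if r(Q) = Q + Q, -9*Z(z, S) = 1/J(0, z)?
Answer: -1175/9 ≈ -130.56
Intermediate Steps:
Z(z, S) = -1/18 (Z(z, S) = -1/(9*(2 - 1*0)) = -1/(9*(2 + 0)) = -⅑/2 = -⅑*½ = -1/18)
r(Q) = 2*Q
-148 + r(Z(0, (-1 - 3)/(-4 + 5)))*(-157) = -148 + (2*(-1/18))*(-157) = -148 - ⅑*(-157) = -148 + 157/9 = -1175/9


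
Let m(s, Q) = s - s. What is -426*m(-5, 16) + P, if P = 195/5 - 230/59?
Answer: 2071/59 ≈ 35.102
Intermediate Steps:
m(s, Q) = 0
P = 2071/59 (P = 195*(⅕) - 230*1/59 = 39 - 230/59 = 2071/59 ≈ 35.102)
-426*m(-5, 16) + P = -426*0 + 2071/59 = 0 + 2071/59 = 2071/59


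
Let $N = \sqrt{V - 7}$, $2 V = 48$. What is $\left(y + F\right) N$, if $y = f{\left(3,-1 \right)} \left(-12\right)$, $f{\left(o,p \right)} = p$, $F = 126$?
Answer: $138 \sqrt{17} \approx 568.99$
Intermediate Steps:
$V = 24$ ($V = \frac{1}{2} \cdot 48 = 24$)
$N = \sqrt{17}$ ($N = \sqrt{24 - 7} = \sqrt{17} \approx 4.1231$)
$y = 12$ ($y = \left(-1\right) \left(-12\right) = 12$)
$\left(y + F\right) N = \left(12 + 126\right) \sqrt{17} = 138 \sqrt{17}$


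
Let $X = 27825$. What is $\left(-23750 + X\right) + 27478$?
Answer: $31553$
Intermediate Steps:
$\left(-23750 + X\right) + 27478 = \left(-23750 + 27825\right) + 27478 = 4075 + 27478 = 31553$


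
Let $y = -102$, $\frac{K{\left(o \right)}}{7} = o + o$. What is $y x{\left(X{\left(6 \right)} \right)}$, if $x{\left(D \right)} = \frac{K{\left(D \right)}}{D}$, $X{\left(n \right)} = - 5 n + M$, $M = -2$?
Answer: $-1428$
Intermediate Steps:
$K{\left(o \right)} = 14 o$ ($K{\left(o \right)} = 7 \left(o + o\right) = 7 \cdot 2 o = 14 o$)
$X{\left(n \right)} = -2 - 5 n$ ($X{\left(n \right)} = - 5 n - 2 = -2 - 5 n$)
$x{\left(D \right)} = 14$ ($x{\left(D \right)} = \frac{14 D}{D} = 14$)
$y x{\left(X{\left(6 \right)} \right)} = \left(-102\right) 14 = -1428$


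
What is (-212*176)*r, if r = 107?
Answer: -3992384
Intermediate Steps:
(-212*176)*r = -212*176*107 = -37312*107 = -3992384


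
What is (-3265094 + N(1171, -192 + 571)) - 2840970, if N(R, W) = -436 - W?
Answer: -6106879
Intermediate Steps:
(-3265094 + N(1171, -192 + 571)) - 2840970 = (-3265094 + (-436 - (-192 + 571))) - 2840970 = (-3265094 + (-436 - 1*379)) - 2840970 = (-3265094 + (-436 - 379)) - 2840970 = (-3265094 - 815) - 2840970 = -3265909 - 2840970 = -6106879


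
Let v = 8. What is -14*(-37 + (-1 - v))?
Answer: 644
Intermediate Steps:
-14*(-37 + (-1 - v)) = -14*(-37 + (-1 - 1*8)) = -14*(-37 + (-1 - 8)) = -14*(-37 - 9) = -14*(-46) = 644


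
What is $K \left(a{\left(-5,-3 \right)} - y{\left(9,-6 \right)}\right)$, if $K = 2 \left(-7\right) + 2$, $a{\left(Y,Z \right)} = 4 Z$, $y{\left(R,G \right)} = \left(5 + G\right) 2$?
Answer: $120$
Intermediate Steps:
$y{\left(R,G \right)} = 10 + 2 G$
$K = -12$ ($K = -14 + 2 = -12$)
$K \left(a{\left(-5,-3 \right)} - y{\left(9,-6 \right)}\right) = - 12 \left(4 \left(-3\right) - \left(10 + 2 \left(-6\right)\right)\right) = - 12 \left(-12 - \left(10 - 12\right)\right) = - 12 \left(-12 - -2\right) = - 12 \left(-12 + 2\right) = \left(-12\right) \left(-10\right) = 120$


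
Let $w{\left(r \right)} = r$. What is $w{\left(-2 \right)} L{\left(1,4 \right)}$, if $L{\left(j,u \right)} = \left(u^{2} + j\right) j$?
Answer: $-34$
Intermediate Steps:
$L{\left(j,u \right)} = j \left(j + u^{2}\right)$ ($L{\left(j,u \right)} = \left(j + u^{2}\right) j = j \left(j + u^{2}\right)$)
$w{\left(-2 \right)} L{\left(1,4 \right)} = - 2 \cdot 1 \left(1 + 4^{2}\right) = - 2 \cdot 1 \left(1 + 16\right) = - 2 \cdot 1 \cdot 17 = \left(-2\right) 17 = -34$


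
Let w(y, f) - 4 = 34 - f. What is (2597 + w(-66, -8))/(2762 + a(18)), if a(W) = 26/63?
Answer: 166509/174032 ≈ 0.95677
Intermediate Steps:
a(W) = 26/63 (a(W) = 26*(1/63) = 26/63)
w(y, f) = 38 - f (w(y, f) = 4 + (34 - f) = 38 - f)
(2597 + w(-66, -8))/(2762 + a(18)) = (2597 + (38 - 1*(-8)))/(2762 + 26/63) = (2597 + (38 + 8))/(174032/63) = (2597 + 46)*(63/174032) = 2643*(63/174032) = 166509/174032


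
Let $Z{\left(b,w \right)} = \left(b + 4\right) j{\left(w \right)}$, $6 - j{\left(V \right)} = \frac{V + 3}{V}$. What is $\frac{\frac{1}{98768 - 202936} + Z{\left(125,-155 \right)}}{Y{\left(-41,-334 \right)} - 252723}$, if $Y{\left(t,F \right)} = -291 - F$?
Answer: $- \frac{10454508661}{4079781387200} \approx -0.0025625$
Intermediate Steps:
$j{\left(V \right)} = 6 - \frac{3 + V}{V}$ ($j{\left(V \right)} = 6 - \frac{V + 3}{V} = 6 - \frac{3 + V}{V}$)
$Z{\left(b,w \right)} = \left(4 + b\right) \left(5 - \frac{3}{w}\right)$ ($Z{\left(b,w \right)} = \left(b + 4\right) \left(5 - \frac{3}{w}\right) = \left(4 + b\right) \left(5 - \frac{3}{w}\right)$)
$\frac{\frac{1}{98768 - 202936} + Z{\left(125,-155 \right)}}{Y{\left(-41,-334 \right)} - 252723} = \frac{\frac{1}{98768 - 202936} + \frac{\left(-3 + 5 \left(-155\right)\right) \left(4 + 125\right)}{-155}}{\left(-291 - -334\right) - 252723} = \frac{\frac{1}{-104168} - \frac{1}{155} \left(-3 - 775\right) 129}{\left(-291 + 334\right) - 252723} = \frac{- \frac{1}{104168} - \left(- \frac{778}{155}\right) 129}{43 - 252723} = \frac{- \frac{1}{104168} + \frac{100362}{155}}{-252680} = \frac{10454508661}{16146040} \left(- \frac{1}{252680}\right) = - \frac{10454508661}{4079781387200}$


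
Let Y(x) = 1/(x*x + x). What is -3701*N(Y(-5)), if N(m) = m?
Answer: -3701/20 ≈ -185.05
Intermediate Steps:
Y(x) = 1/(x + x**2) (Y(x) = 1/(x**2 + x) = 1/(x + x**2))
-3701*N(Y(-5)) = -3701/((-5)*(1 - 5)) = -(-3701)/(5*(-4)) = -(-3701)*(-1)/(5*4) = -3701*1/20 = -3701/20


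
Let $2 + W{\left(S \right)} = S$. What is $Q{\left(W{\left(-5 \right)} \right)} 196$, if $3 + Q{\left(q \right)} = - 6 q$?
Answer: $7644$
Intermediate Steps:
$W{\left(S \right)} = -2 + S$
$Q{\left(q \right)} = -3 - 6 q$
$Q{\left(W{\left(-5 \right)} \right)} 196 = \left(-3 - 6 \left(-2 - 5\right)\right) 196 = \left(-3 - -42\right) 196 = \left(-3 + 42\right) 196 = 39 \cdot 196 = 7644$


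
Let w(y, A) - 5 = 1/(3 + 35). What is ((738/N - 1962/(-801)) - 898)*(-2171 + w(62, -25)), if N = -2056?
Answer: 6746585691771/3476696 ≈ 1.9405e+6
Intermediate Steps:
w(y, A) = 191/38 (w(y, A) = 5 + 1/(3 + 35) = 5 + 1/38 = 191/38)
((738/N - 1962/(-801)) - 898)*(-2171 + w(62, -25)) = ((738/(-2056) - 1962/(-801)) - 898)*(-2171 + 191/38) = ((738*(-1/2056) - 1962*(-1/801)) - 898)*(-82307/38) = ((-369/1028 + 218/89) - 898)*(-82307/38) = (191263/91492 - 898)*(-82307/38) = -81968553/91492*(-82307/38) = 6746585691771/3476696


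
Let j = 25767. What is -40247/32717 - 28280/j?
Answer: -280325887/120431277 ≈ -2.3277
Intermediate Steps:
-40247/32717 - 28280/j = -40247/32717 - 28280/25767 = -40247*1/32717 - 28280*1/25767 = -40247/32717 - 4040/3681 = -280325887/120431277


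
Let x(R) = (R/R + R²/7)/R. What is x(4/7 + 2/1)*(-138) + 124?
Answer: 2887/147 ≈ 19.639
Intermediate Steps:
x(R) = (1 + R²/7)/R (x(R) = (1 + R²*(⅐))/R = (1 + R²/7)/R)
x(4/7 + 2/1)*(-138) + 124 = (1/(4/7 + 2/1) + (4/7 + 2/1)/7)*(-138) + 124 = (1/(4*(⅐) + 2*1) + (4*(⅐) + 2*1)/7)*(-138) + 124 = (1/(4/7 + 2) + (4/7 + 2)/7)*(-138) + 124 = (1/(18/7) + (⅐)*(18/7))*(-138) + 124 = (7/18 + 18/49)*(-138) + 124 = (667/882)*(-138) + 124 = -15341/147 + 124 = 2887/147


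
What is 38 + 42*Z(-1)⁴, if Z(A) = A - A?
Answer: 38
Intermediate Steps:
Z(A) = 0
38 + 42*Z(-1)⁴ = 38 + 42*0⁴ = 38 + 42*0 = 38 + 0 = 38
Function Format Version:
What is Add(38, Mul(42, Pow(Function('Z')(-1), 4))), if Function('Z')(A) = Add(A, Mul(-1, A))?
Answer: 38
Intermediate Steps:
Function('Z')(A) = 0
Add(38, Mul(42, Pow(Function('Z')(-1), 4))) = Add(38, Mul(42, Pow(0, 4))) = Add(38, Mul(42, 0)) = Add(38, 0) = 38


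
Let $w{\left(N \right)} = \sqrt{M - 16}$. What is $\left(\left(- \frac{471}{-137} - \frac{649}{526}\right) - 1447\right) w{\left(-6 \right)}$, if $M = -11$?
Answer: $- \frac{312344643 i \sqrt{3}}{72062} \approx - 7507.4 i$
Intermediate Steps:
$w{\left(N \right)} = 3 i \sqrt{3}$ ($w{\left(N \right)} = \sqrt{-11 - 16} = \sqrt{-27} = 3 i \sqrt{3}$)
$\left(\left(- \frac{471}{-137} - \frac{649}{526}\right) - 1447\right) w{\left(-6 \right)} = \left(\left(- \frac{471}{-137} - \frac{649}{526}\right) - 1447\right) 3 i \sqrt{3} = \left(\left(\left(-471\right) \left(- \frac{1}{137}\right) - \frac{649}{526}\right) - 1447\right) 3 i \sqrt{3} = \left(\left(\frac{471}{137} - \frac{649}{526}\right) - 1447\right) 3 i \sqrt{3} = \left(\frac{158833}{72062} - 1447\right) 3 i \sqrt{3} = - \frac{104114881 \cdot 3 i \sqrt{3}}{72062} = - \frac{312344643 i \sqrt{3}}{72062}$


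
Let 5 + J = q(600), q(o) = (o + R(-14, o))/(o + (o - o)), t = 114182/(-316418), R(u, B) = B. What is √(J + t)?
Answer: I*√84122573062/158209 ≈ 1.8333*I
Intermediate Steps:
t = -57091/158209 (t = 114182*(-1/316418) = -57091/158209 ≈ -0.36086)
q(o) = 2 (q(o) = (o + o)/(o + (o - o)) = (2*o)/(o + 0) = (2*o)/o = 2)
J = -3 (J = -5 + 2 = -3)
√(J + t) = √(-3 - 57091/158209) = √(-531718/158209) = I*√84122573062/158209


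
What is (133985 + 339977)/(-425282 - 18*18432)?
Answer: -236981/378529 ≈ -0.62606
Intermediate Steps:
(133985 + 339977)/(-425282 - 18*18432) = 473962/(-425282 - 331776) = 473962/(-757058) = 473962*(-1/757058) = -236981/378529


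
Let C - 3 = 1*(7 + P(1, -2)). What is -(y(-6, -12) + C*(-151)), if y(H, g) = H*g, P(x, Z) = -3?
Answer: 985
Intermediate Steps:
C = 7 (C = 3 + 1*(7 - 3) = 3 + 1*4 = 3 + 4 = 7)
-(y(-6, -12) + C*(-151)) = -(-6*(-12) + 7*(-151)) = -(72 - 1057) = -1*(-985) = 985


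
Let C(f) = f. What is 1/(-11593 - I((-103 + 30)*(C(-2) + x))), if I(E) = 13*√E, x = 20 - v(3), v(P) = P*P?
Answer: I/(-11593*I + 39*√73) ≈ -8.6188e-5 + 2.4773e-6*I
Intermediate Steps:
v(P) = P²
x = 11 (x = 20 - 1*3² = 20 - 1*9 = 20 - 9 = 11)
1/(-11593 - I((-103 + 30)*(C(-2) + x))) = 1/(-11593 - 13*√((-103 + 30)*(-2 + 11))) = 1/(-11593 - 13*√(-73*9)) = 1/(-11593 - 13*√(-657)) = 1/(-11593 - 13*3*I*√73) = 1/(-11593 - 39*I*√73)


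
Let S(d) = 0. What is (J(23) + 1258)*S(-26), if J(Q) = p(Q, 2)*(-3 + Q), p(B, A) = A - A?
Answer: 0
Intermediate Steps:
p(B, A) = 0
J(Q) = 0 (J(Q) = 0*(-3 + Q) = 0)
(J(23) + 1258)*S(-26) = (0 + 1258)*0 = 1258*0 = 0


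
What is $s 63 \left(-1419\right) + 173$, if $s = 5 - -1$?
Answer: $-536209$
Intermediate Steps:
$s = 6$ ($s = 5 + 1 = 6$)
$s 63 \left(-1419\right) + 173 = 6 \cdot 63 \left(-1419\right) + 173 = 378 \left(-1419\right) + 173 = -536382 + 173 = -536209$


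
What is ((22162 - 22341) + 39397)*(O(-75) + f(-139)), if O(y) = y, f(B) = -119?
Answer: -7608292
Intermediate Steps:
((22162 - 22341) + 39397)*(O(-75) + f(-139)) = ((22162 - 22341) + 39397)*(-75 - 119) = (-179 + 39397)*(-194) = 39218*(-194) = -7608292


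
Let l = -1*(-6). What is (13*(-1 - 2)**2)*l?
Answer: 702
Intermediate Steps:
l = 6
(13*(-1 - 2)**2)*l = (13*(-1 - 2)**2)*6 = (13*(-3)**2)*6 = (13*9)*6 = 117*6 = 702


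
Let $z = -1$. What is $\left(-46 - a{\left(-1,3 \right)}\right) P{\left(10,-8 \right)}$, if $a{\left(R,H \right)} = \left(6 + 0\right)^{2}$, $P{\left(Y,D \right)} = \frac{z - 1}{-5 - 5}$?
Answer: $- \frac{82}{5} \approx -16.4$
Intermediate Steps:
$P{\left(Y,D \right)} = \frac{1}{5}$ ($P{\left(Y,D \right)} = \frac{-1 - 1}{-5 - 5} = - \frac{2}{-10} = \left(-2\right) \left(- \frac{1}{10}\right) = \frac{1}{5}$)
$a{\left(R,H \right)} = 36$ ($a{\left(R,H \right)} = 6^{2} = 36$)
$\left(-46 - a{\left(-1,3 \right)}\right) P{\left(10,-8 \right)} = \left(-46 - 36\right) \frac{1}{5} = \left(-82\right) \frac{1}{5} = - \frac{82}{5}$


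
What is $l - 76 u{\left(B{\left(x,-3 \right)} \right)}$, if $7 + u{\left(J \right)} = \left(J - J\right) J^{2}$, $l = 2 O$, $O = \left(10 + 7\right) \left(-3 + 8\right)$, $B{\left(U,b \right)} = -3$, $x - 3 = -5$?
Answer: $702$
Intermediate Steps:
$x = -2$ ($x = 3 - 5 = -2$)
$O = 85$ ($O = 17 \cdot 5 = 85$)
$l = 170$ ($l = 2 \cdot 85 = 170$)
$u{\left(J \right)} = -7$ ($u{\left(J \right)} = -7 + \left(J - J\right) J^{2} = -7 + 0 J^{2} = -7 + 0 = -7$)
$l - 76 u{\left(B{\left(x,-3 \right)} \right)} = 170 - -532 = 170 + 532 = 702$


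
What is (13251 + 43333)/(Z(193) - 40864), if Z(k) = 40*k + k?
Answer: -56584/32951 ≈ -1.7172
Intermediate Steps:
Z(k) = 41*k
(13251 + 43333)/(Z(193) - 40864) = (13251 + 43333)/(41*193 - 40864) = 56584/(7913 - 40864) = 56584/(-32951) = 56584*(-1/32951) = -56584/32951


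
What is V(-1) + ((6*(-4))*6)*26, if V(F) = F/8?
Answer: -29953/8 ≈ -3744.1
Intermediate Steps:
V(F) = F/8 (V(F) = F*(⅛) = F/8)
V(-1) + ((6*(-4))*6)*26 = (⅛)*(-1) + ((6*(-4))*6)*26 = -⅛ - 24*6*26 = -⅛ - 144*26 = -⅛ - 3744 = -29953/8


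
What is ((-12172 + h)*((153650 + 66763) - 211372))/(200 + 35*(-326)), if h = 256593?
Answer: -2209810261/11210 ≈ -1.9713e+5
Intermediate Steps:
((-12172 + h)*((153650 + 66763) - 211372))/(200 + 35*(-326)) = ((-12172 + 256593)*((153650 + 66763) - 211372))/(200 + 35*(-326)) = ((-716*17 + 256593)*(220413 - 211372))/(200 - 11410) = ((-12172 + 256593)*9041)/(-11210) = (244421*9041)*(-1/11210) = 2209810261*(-1/11210) = -2209810261/11210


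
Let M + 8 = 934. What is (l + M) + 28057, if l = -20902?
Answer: 8081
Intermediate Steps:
M = 926 (M = -8 + 934 = 926)
(l + M) + 28057 = (-20902 + 926) + 28057 = -19976 + 28057 = 8081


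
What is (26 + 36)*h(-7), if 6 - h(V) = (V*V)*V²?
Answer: -148490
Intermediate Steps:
h(V) = 6 - V⁴ (h(V) = 6 - V*V*V² = 6 - V²*V² = 6 - V⁴)
(26 + 36)*h(-7) = (26 + 36)*(6 - 1*(-7)⁴) = 62*(6 - 1*2401) = 62*(6 - 2401) = 62*(-2395) = -148490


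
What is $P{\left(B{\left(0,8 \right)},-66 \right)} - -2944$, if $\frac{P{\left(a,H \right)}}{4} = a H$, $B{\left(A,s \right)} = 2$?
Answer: $2416$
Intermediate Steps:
$P{\left(a,H \right)} = 4 H a$ ($P{\left(a,H \right)} = 4 a H = 4 H a$)
$P{\left(B{\left(0,8 \right)},-66 \right)} - -2944 = 4 \left(-66\right) 2 - -2944 = -528 + 2944 = 2416$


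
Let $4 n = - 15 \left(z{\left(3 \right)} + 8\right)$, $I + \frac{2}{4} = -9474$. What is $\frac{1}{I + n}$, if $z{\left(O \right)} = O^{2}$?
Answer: $- \frac{4}{38153} \approx -0.00010484$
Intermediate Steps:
$I = - \frac{18949}{2}$ ($I = - \frac{1}{2} - 9474 = - \frac{18949}{2} \approx -9474.5$)
$n = - \frac{255}{4}$ ($n = \frac{\left(-15\right) \left(3^{2} + 8\right)}{4} = \frac{\left(-15\right) \left(9 + 8\right)}{4} = \frac{\left(-15\right) 17}{4} = \frac{1}{4} \left(-255\right) = - \frac{255}{4} \approx -63.75$)
$\frac{1}{I + n} = \frac{1}{- \frac{18949}{2} - \frac{255}{4}} = \frac{1}{- \frac{38153}{4}} = - \frac{4}{38153}$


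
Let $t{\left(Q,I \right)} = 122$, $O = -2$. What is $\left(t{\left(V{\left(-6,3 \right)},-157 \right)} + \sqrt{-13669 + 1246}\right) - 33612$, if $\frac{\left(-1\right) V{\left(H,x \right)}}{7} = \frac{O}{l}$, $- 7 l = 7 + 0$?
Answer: $-33490 + i \sqrt{12423} \approx -33490.0 + 111.46 i$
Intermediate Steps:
$l = -1$ ($l = - \frac{7 + 0}{7} = \left(- \frac{1}{7}\right) 7 = -1$)
$V{\left(H,x \right)} = -14$ ($V{\left(H,x \right)} = - 7 \left(- \frac{2}{-1}\right) = - 7 \left(\left(-2\right) \left(-1\right)\right) = \left(-7\right) 2 = -14$)
$\left(t{\left(V{\left(-6,3 \right)},-157 \right)} + \sqrt{-13669 + 1246}\right) - 33612 = \left(122 + \sqrt{-13669 + 1246}\right) - 33612 = \left(122 + \sqrt{-12423}\right) - 33612 = \left(122 + i \sqrt{12423}\right) - 33612 = -33490 + i \sqrt{12423}$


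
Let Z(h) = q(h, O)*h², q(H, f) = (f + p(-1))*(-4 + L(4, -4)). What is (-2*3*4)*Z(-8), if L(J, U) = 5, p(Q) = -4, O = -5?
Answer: 13824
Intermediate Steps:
q(H, f) = -4 + f (q(H, f) = (f - 4)*(-4 + 5) = (-4 + f)*1 = -4 + f)
Z(h) = -9*h² (Z(h) = (-4 - 5)*h² = -9*h²)
(-2*3*4)*Z(-8) = (-2*3*4)*(-9*(-8)²) = (-6*4)*(-9*64) = -24*(-576) = 13824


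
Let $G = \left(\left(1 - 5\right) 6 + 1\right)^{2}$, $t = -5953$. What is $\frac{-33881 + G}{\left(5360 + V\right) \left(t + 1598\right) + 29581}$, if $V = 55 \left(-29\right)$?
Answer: $\frac{16676}{8183497} \approx 0.0020378$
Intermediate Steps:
$V = -1595$
$G = 529$ ($G = \left(\left(-4\right) 6 + 1\right)^{2} = \left(-24 + 1\right)^{2} = \left(-23\right)^{2} = 529$)
$\frac{-33881 + G}{\left(5360 + V\right) \left(t + 1598\right) + 29581} = \frac{-33881 + 529}{\left(5360 - 1595\right) \left(-5953 + 1598\right) + 29581} = - \frac{33352}{3765 \left(-4355\right) + 29581} = - \frac{33352}{-16396575 + 29581} = - \frac{33352}{-16366994} = \left(-33352\right) \left(- \frac{1}{16366994}\right) = \frac{16676}{8183497}$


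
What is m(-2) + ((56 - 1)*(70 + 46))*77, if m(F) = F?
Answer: 491258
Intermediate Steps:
m(-2) + ((56 - 1)*(70 + 46))*77 = -2 + ((56 - 1)*(70 + 46))*77 = -2 + (55*116)*77 = -2 + 6380*77 = -2 + 491260 = 491258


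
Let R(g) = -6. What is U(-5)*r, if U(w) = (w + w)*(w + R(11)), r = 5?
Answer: 550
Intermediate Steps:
U(w) = 2*w*(-6 + w) (U(w) = (w + w)*(w - 6) = (2*w)*(-6 + w) = 2*w*(-6 + w))
U(-5)*r = (2*(-5)*(-6 - 5))*5 = (2*(-5)*(-11))*5 = 110*5 = 550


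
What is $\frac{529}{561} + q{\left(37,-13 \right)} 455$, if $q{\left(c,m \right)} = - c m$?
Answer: $\frac{122778184}{561} \approx 2.1886 \cdot 10^{5}$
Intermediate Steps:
$q{\left(c,m \right)} = - c m$
$\frac{529}{561} + q{\left(37,-13 \right)} 455 = \frac{529}{561} + \left(-1\right) 37 \left(-13\right) 455 = 529 \cdot \frac{1}{561} + 481 \cdot 455 = \frac{529}{561} + 218855 = \frac{122778184}{561}$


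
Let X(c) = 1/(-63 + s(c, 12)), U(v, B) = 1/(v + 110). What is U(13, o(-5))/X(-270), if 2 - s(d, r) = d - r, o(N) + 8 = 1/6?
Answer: 221/123 ≈ 1.7967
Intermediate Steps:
o(N) = -47/6 (o(N) = -8 + 1/6 = -8 + ⅙ = -47/6)
s(d, r) = 2 + r - d (s(d, r) = 2 - (d - r) = 2 + (r - d) = 2 + r - d)
U(v, B) = 1/(110 + v)
X(c) = 1/(-49 - c) (X(c) = 1/(-63 + (2 + 12 - c)) = 1/(-63 + (14 - c)) = 1/(-49 - c))
U(13, o(-5))/X(-270) = 1/((110 + 13)*(1/(-49 - 1*(-270)))) = 1/(123*(1/(-49 + 270))) = 1/(123*(1/221)) = (1/123)*221 = 221/123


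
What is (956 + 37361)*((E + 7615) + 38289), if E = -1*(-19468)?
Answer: 2504858924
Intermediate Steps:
E = 19468
(956 + 37361)*((E + 7615) + 38289) = (956 + 37361)*((19468 + 7615) + 38289) = 38317*(27083 + 38289) = 38317*65372 = 2504858924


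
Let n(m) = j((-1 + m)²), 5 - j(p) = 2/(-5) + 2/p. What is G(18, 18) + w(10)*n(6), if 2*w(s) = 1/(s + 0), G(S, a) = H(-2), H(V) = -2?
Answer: -867/500 ≈ -1.7340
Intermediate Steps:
G(S, a) = -2
w(s) = 1/(2*s) (w(s) = 1/(2*(s + 0)) = 1/(2*s))
j(p) = 27/5 - 2/p (j(p) = 5 - (2/(-5) + 2/p) = 5 - (2*(-⅕) + 2/p) = 5 - (-⅖ + 2/p) = 5 + (⅖ - 2/p) = 27/5 - 2/p)
n(m) = 27/5 - 2/(-1 + m)²
G(18, 18) + w(10)*n(6) = -2 + ((½)/10)*(27/5 - 2/(-1 + 6)²) = -2 + ((½)*(⅒))*(27/5 - 2/5²) = -2 + (27/5 - 2*1/25)/20 = -2 + (27/5 - 2/25)/20 = -2 + (1/20)*(133/25) = -2 + 133/500 = -867/500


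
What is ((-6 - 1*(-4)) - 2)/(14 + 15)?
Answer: -4/29 ≈ -0.13793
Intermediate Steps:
((-6 - 1*(-4)) - 2)/(14 + 15) = ((-6 + 4) - 2)/29 = (-2 - 2)*(1/29) = -4*1/29 = -4/29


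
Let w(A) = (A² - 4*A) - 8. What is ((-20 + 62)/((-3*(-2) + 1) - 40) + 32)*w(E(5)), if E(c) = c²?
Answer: 15886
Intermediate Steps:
w(A) = -8 + A² - 4*A
((-20 + 62)/((-3*(-2) + 1) - 40) + 32)*w(E(5)) = ((-20 + 62)/((-3*(-2) + 1) - 40) + 32)*(-8 + (5²)² - 4*5²) = (42/((6 + 1) - 40) + 32)*(-8 + 25² - 4*25) = (42/(7 - 40) + 32)*(-8 + 625 - 100) = (42/(-33) + 32)*517 = (42*(-1/33) + 32)*517 = (-14/11 + 32)*517 = (338/11)*517 = 15886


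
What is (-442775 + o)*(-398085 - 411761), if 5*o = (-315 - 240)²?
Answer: 308688999820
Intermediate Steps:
o = 61605 (o = (-315 - 240)²/5 = (⅕)*(-555)² = (⅕)*308025 = 61605)
(-442775 + o)*(-398085 - 411761) = (-442775 + 61605)*(-398085 - 411761) = -381170*(-809846) = 308688999820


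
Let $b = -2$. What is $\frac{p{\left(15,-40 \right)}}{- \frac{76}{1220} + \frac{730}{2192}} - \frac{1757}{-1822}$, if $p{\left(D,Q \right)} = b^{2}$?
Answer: $\frac{2595242897}{164892822} \approx 15.739$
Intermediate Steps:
$p{\left(D,Q \right)} = 4$ ($p{\left(D,Q \right)} = \left(-2\right)^{2} = 4$)
$\frac{p{\left(15,-40 \right)}}{- \frac{76}{1220} + \frac{730}{2192}} - \frac{1757}{-1822} = \frac{4}{- \frac{76}{1220} + \frac{730}{2192}} - \frac{1757}{-1822} = \frac{4}{\left(-76\right) \frac{1}{1220} + 730 \cdot \frac{1}{2192}} - - \frac{1757}{1822} = \frac{4}{- \frac{19}{305} + \frac{365}{1096}} + \frac{1757}{1822} = \frac{4}{\frac{90501}{334280}} + \frac{1757}{1822} = 4 \cdot \frac{334280}{90501} + \frac{1757}{1822} = \frac{1337120}{90501} + \frac{1757}{1822} = \frac{2595242897}{164892822}$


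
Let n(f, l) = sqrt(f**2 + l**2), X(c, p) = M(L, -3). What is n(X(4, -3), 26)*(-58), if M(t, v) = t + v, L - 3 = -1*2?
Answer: -116*sqrt(170) ≈ -1512.5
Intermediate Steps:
L = 1 (L = 3 - 1*2 = 3 - 2 = 1)
X(c, p) = -2 (X(c, p) = 1 - 3 = -2)
n(X(4, -3), 26)*(-58) = sqrt((-2)**2 + 26**2)*(-58) = sqrt(4 + 676)*(-58) = sqrt(680)*(-58) = (2*sqrt(170))*(-58) = -116*sqrt(170)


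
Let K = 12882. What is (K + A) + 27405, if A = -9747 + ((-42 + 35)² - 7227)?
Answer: 23362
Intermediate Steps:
A = -16925 (A = -9747 + ((-7)² - 7227) = -9747 + (49 - 7227) = -9747 - 7178 = -16925)
(K + A) + 27405 = (12882 - 16925) + 27405 = -4043 + 27405 = 23362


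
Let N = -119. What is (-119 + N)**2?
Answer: 56644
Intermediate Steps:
(-119 + N)**2 = (-119 - 119)**2 = (-238)**2 = 56644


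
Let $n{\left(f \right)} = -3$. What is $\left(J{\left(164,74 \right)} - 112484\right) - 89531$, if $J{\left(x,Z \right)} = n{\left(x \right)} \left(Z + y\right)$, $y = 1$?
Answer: $-202240$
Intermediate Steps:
$J{\left(x,Z \right)} = -3 - 3 Z$ ($J{\left(x,Z \right)} = - 3 \left(Z + 1\right) = - 3 \left(1 + Z\right) = -3 - 3 Z$)
$\left(J{\left(164,74 \right)} - 112484\right) - 89531 = \left(\left(-3 - 222\right) - 112484\right) - 89531 = \left(-225 - 112484\right) - 89531 = -112709 - 89531 = -202240$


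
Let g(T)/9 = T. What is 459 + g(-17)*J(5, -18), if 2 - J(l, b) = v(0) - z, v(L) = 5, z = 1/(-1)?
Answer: 1071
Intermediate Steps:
z = -1
g(T) = 9*T
J(l, b) = -4 (J(l, b) = 2 - (5 - 1*(-1)) = 2 - (5 + 1) = 2 - 1*6 = 2 - 6 = -4)
459 + g(-17)*J(5, -18) = 459 + (9*(-17))*(-4) = 459 - 153*(-4) = 459 + 612 = 1071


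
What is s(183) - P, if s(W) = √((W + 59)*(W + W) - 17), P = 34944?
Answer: -34944 + √88555 ≈ -34646.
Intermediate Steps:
s(W) = √(-17 + 2*W*(59 + W)) (s(W) = √((59 + W)*(2*W) - 17) = √(2*W*(59 + W) - 17) = √(-17 + 2*W*(59 + W)))
s(183) - P = √(-17 + 2*183² + 118*183) - 1*34944 = √(-17 + 2*33489 + 21594) - 34944 = √(-17 + 66978 + 21594) - 34944 = √88555 - 34944 = -34944 + √88555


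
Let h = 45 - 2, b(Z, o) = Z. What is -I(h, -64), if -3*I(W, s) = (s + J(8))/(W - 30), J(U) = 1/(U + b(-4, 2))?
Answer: -85/52 ≈ -1.6346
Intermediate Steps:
J(U) = 1/(-4 + U) (J(U) = 1/(U - 4) = 1/(-4 + U))
h = 43
I(W, s) = -(¼ + s)/(3*(-30 + W)) (I(W, s) = -(s + 1/(-4 + 8))/(3*(W - 30)) = -(s + 1/4)/(3*(-30 + W)) = -(s + ¼)/(3*(-30 + W)) = -(¼ + s)/(3*(-30 + W)))
-I(h, -64) = -(-1 - 4*(-64))/(12*(-30 + 43)) = -(-1 + 256)/(12*13) = -255/(12*13) = -1*85/52 = -85/52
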